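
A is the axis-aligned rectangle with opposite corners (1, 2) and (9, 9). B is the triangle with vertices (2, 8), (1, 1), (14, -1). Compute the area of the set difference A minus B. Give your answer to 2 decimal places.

|A| = 56, |A∩B| = 26.1964.
|A ∖ B| = |A| − |A∩B| = 56 − 26.1964 = 29.80.

29.80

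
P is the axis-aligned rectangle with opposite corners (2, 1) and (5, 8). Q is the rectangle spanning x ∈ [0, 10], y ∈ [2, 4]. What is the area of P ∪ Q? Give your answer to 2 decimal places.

35.00

By inclusion–exclusion:
Individual areas: |P| = 21, |Q| = 20.
|P∩Q|: x∈[2,5], y∈[2,4] → 3·2 = 6.
|P ∪ Q| = 41 − 6 = 35.00.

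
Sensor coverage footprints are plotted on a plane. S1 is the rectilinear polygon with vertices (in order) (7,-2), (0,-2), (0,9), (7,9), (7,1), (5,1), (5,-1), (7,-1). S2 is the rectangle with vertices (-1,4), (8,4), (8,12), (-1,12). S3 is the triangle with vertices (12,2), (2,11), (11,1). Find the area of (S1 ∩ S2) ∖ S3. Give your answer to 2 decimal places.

|S1 ∩ S2| = 35.
|(S1 ∩ S2) ∩ S3| = 2.2167.
|(S1 ∩ S2) ∖ S3| = 35 − 2.2167 = 32.78.

32.78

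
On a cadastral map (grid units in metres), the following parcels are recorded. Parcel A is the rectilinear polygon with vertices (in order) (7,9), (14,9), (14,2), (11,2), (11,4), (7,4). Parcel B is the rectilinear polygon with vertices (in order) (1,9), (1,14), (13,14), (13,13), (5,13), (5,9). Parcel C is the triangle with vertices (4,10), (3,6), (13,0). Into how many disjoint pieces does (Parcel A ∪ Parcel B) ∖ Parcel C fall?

(Parcel A ∪ Parcel B) ∖ Parcel C splits into 2 disjoint pieces (area 37.7778, area 27.425).

2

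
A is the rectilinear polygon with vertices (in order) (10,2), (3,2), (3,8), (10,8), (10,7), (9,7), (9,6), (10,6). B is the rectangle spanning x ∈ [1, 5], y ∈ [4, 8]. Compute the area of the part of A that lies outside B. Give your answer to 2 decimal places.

33.00

|A| = 41, |A∩B| = 8.
|A ∖ B| = |A| − |A∩B| = 41 − 8 = 33.00.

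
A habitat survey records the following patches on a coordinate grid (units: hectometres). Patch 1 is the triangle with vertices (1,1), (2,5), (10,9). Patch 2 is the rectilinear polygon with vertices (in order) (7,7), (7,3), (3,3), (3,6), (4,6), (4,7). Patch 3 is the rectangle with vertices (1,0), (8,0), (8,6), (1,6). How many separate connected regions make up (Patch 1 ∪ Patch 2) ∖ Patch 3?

(Patch 1 ∪ Patch 2) ∖ Patch 3 is a single connected region.

1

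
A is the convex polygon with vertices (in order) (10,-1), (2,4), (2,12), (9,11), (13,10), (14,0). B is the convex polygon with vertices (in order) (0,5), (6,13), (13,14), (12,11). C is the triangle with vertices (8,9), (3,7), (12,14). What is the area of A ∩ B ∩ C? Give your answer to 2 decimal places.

6.32

The intersection is the polygon with vertices (9,11), (9.5,10.875), (8,9), (3,7), (8.276,11.103).
By the shoelace formula its area is 6.32.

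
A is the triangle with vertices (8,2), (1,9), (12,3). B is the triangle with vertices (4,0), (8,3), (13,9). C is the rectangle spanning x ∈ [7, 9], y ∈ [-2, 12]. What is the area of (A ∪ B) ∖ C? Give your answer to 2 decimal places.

|A ∪ B| = 20.3739.
|(A ∪ B) ∩ C| = 5.9421.
|(A ∪ B) ∖ C| = 20.3739 − 5.9421 = 14.43.

14.43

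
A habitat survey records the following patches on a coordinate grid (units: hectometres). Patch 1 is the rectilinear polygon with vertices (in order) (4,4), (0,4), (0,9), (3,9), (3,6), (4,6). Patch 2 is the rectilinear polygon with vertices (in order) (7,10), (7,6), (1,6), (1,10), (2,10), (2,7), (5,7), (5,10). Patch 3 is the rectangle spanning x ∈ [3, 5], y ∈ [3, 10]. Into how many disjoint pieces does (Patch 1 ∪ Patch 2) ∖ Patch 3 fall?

(Patch 1 ∪ Patch 2) ∖ Patch 3 splits into 2 disjoint pieces (area 16, area 8).

2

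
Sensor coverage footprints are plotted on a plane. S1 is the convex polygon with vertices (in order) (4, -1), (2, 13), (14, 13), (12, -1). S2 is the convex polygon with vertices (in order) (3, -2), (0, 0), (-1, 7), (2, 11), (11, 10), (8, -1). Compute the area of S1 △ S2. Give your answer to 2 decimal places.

108.42

|S1| = 140, |S2| = 115, |S1∩S2| = 73.2903.
|S1 △ S2| = |S1| + |S2| − 2·|S1∩S2| = 140 + 115 − 146.5806 = 108.42.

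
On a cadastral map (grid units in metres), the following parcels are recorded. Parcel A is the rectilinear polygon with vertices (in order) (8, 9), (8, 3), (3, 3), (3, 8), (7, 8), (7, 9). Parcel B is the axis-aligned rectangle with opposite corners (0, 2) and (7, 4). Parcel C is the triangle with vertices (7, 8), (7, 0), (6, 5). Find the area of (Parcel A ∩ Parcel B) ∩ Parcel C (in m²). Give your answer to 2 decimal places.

0.70

The region (Parcel A ∩ Parcel B) ∩ Parcel C is the polygon with vertices (7,4), (7,3), (6.4,3), (6.2,4).
By the shoelace formula its area is 0.70.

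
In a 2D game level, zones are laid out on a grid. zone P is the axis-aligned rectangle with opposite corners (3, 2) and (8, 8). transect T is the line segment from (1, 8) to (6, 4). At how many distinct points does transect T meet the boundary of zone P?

1

The segment meets the boundary at (3,6.4).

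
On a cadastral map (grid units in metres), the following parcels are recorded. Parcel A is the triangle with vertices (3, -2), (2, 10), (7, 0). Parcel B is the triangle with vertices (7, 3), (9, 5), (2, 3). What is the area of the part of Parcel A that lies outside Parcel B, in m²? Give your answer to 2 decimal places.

|Parcel A| = 25, |Parcel A∩Parcel B| = 1.4838.
|Parcel A ∖ Parcel B| = |Parcel A| − |Parcel A∩Parcel B| = 25 − 1.4838 = 23.52.

23.52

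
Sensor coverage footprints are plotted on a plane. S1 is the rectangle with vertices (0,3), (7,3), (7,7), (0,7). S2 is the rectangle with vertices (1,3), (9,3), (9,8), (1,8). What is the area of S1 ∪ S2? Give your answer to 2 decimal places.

By inclusion–exclusion:
Individual areas: |S1| = 28, |S2| = 40.
|S1∩S2|: x∈[1,7], y∈[3,7] → 6·4 = 24.
|S1 ∪ S2| = 68 − 24 = 44.00.

44.00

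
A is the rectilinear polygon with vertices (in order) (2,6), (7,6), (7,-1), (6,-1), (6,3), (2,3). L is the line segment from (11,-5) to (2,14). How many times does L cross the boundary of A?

The segment meets the boundary at (5.789,6), (7,3.444).

2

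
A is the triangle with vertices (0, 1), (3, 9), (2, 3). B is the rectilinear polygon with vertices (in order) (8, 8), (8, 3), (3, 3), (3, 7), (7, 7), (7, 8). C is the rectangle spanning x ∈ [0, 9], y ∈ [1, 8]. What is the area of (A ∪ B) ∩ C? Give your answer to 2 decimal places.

|A ∪ B| = 26.
|(A ∪ B) ∩ C| = 25.90.

25.90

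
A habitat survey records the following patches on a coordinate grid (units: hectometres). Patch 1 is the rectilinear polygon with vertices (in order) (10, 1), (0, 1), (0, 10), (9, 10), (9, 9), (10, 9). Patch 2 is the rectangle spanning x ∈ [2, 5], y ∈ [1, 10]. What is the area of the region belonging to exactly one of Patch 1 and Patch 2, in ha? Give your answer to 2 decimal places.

|Patch 1| = 89, |Patch 2| = 27, |Patch 1∩Patch 2| = 27.
|Patch 1 △ Patch 2| = |Patch 1| + |Patch 2| − 2·|Patch 1∩Patch 2| = 89 + 27 − 54 = 62.00.

62.00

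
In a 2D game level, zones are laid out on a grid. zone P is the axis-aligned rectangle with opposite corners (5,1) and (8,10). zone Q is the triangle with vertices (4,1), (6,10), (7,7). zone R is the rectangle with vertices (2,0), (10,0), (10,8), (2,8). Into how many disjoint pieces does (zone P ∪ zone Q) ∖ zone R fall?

1

(zone P ∪ zone Q) ∖ zone R is a single connected region.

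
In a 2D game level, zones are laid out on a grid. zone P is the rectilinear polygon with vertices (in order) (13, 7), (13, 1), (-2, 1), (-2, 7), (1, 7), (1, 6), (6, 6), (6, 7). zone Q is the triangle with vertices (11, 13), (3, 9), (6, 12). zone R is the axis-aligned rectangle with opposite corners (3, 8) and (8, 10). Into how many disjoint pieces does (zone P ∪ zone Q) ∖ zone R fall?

2

(zone P ∪ zone Q) ∖ zone R splits into 2 disjoint pieces (area 85, area 5.5).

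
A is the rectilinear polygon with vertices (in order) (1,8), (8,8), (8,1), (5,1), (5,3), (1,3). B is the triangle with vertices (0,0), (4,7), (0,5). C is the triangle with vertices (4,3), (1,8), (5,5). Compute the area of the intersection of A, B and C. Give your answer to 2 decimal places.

The intersection is the polygon with vertices (3,6.5), (3.5,6.125), (2.829,4.951), (2.154,6.077).
By the shoelace formula its area is 1.04.

1.04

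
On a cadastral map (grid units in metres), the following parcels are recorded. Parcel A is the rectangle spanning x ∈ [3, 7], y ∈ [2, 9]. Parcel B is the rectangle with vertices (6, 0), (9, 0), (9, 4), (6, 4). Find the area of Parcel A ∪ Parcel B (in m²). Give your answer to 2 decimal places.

38.00

By inclusion–exclusion:
Individual areas: |Parcel A| = 28, |Parcel B| = 12.
|Parcel A∩Parcel B|: x∈[6,7], y∈[2,4] → 1·2 = 2.
|Parcel A ∪ Parcel B| = 40 − 2 = 38.00.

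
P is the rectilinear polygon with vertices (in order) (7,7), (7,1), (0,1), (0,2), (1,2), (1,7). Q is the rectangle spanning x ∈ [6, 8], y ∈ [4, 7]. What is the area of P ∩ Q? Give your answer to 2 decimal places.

3.00

The intersection is the polygon with vertices (7,4), (6,4), (6,7), (7,7).
By the shoelace formula its area is 3.00.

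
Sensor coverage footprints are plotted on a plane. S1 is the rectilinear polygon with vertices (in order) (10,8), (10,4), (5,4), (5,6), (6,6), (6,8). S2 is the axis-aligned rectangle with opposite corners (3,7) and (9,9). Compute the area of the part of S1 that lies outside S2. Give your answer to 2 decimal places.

|S1| = 18, |S1∩S2| = 3.
|S1 ∖ S2| = |S1| − |S1∩S2| = 18 − 3 = 15.00.

15.00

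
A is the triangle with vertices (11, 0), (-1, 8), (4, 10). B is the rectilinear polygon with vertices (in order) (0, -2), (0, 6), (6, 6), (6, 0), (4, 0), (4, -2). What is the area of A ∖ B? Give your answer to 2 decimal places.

26.67

|A| = 32, |A∩B| = 5.3333.
|A ∖ B| = |A| − |A∩B| = 32 − 5.3333 = 26.67.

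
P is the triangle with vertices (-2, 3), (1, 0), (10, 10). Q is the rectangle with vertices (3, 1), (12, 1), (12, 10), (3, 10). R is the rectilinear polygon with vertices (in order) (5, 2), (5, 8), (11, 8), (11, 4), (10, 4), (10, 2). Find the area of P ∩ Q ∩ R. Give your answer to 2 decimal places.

4.97

The intersection is the polygon with vertices (6.571,8), (8.2,8), (5,4.444), (5,7.083).
By the shoelace formula its area is 4.97.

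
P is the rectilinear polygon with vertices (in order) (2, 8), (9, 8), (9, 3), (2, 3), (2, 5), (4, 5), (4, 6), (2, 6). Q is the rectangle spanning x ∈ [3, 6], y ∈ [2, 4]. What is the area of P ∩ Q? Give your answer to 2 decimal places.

The intersection is the polygon with vertices (3,3), (3,4), (6,4), (6,3).
By the shoelace formula its area is 3.00.

3.00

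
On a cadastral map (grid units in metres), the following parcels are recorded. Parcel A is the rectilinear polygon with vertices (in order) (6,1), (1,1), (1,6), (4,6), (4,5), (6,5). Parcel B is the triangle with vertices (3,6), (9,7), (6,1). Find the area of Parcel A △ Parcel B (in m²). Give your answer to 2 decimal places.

28.50

|Parcel A| = 23, |Parcel B| = 16.5, |Parcel A∩Parcel B| = 5.5.
|Parcel A △ Parcel B| = |Parcel A| + |Parcel B| − 2·|Parcel A∩Parcel B| = 23 + 16.5 − 11 = 28.50.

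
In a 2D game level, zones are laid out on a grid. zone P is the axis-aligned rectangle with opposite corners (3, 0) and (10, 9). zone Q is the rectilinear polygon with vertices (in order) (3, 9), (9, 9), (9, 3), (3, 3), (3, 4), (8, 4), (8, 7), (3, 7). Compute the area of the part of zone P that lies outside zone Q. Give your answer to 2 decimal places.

|zone P| = 63, |zone P∩zone Q| = 21.
|zone P ∖ zone Q| = |zone P| − |zone P∩zone Q| = 63 − 21 = 42.00.

42.00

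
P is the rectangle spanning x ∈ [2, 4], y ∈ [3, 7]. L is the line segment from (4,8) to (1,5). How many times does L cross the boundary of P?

2

The segment meets the boundary at (2,6), (3,7).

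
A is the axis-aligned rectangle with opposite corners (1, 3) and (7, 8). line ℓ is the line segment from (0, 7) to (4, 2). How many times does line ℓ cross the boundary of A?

2

The segment meets the boundary at (3.2,3), (1,5.75).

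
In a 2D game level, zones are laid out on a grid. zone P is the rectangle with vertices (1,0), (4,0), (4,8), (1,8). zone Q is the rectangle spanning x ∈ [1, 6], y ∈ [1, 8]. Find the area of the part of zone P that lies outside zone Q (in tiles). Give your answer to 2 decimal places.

3.00

|zone P∩zone Q|: x∈[1,4], y∈[1,8] → 3·7 = 21.
|zone P| = 24.
|zone P ∖ zone Q| = |zone P| − |zone P∩zone Q| = 24 − 21 = 3.00.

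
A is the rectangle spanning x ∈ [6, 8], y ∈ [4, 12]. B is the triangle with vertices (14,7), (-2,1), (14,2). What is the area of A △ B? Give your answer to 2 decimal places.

|A| = 16, |B| = 40, |A∩B| = 0.75.
|A △ B| = |A| + |B| − 2·|A∩B| = 16 + 40 − 1.5 = 54.50.

54.50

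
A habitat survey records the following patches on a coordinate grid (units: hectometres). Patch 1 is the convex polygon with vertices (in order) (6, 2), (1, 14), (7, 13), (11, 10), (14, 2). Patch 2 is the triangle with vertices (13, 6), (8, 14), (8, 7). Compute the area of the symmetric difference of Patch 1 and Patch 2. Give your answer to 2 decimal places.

76.05

|Patch 1| = 89, |Patch 2| = 17.5, |Patch 1∩Patch 2| = 15.2256.
|Patch 1 △ Patch 2| = |Patch 1| + |Patch 2| − 2·|Patch 1∩Patch 2| = 89 + 17.5 − 30.4511 = 76.05.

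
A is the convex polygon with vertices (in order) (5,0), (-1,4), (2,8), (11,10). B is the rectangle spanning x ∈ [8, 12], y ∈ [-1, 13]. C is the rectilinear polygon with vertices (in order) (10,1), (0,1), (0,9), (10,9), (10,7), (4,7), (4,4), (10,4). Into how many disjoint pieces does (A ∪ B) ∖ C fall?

3

(A ∪ B) ∖ C splits into 3 disjoint pieces (area 1, area 57.95, area 1.05).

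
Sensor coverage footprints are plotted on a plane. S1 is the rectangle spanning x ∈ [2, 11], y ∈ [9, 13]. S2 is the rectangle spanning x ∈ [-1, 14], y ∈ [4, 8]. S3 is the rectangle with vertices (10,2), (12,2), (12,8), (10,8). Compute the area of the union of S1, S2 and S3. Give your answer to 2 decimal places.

100.00

By inclusion–exclusion:
Individual areas: |S1| = 36, |S2| = 60, |S3| = 12.
|S1∩S2| = 0 (no overlap).
|S1∩S3| = 0 (no overlap).
|S2∩S3|: x∈[10,12], y∈[4,8] → 2·4 = 8.
|S1∩S2∩S3| = 0.
|S1 ∪ S2 ∪ S3| = 108 − 8 + 0 = 100.00.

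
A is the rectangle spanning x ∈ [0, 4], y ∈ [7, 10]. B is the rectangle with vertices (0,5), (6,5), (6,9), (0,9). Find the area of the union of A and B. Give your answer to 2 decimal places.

28.00

By inclusion–exclusion:
Individual areas: |A| = 12, |B| = 24.
|A∩B|: x∈[0,4], y∈[7,9] → 4·2 = 8.
|A ∪ B| = 36 − 8 = 28.00.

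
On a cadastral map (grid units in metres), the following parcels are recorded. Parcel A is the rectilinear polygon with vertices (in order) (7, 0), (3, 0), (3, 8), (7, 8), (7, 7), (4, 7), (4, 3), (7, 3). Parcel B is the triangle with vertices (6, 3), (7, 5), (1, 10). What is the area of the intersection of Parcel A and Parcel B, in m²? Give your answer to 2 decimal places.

1.50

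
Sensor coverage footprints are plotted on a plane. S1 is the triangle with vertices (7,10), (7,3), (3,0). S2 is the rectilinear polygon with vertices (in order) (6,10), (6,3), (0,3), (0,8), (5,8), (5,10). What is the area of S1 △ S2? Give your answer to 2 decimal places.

|S1| = 14, |S2| = 32, |S1∩S2| = 4.05.
|S1 △ S2| = |S1| + |S2| − 2·|S1∩S2| = 14 + 32 − 8.1 = 37.90.

37.90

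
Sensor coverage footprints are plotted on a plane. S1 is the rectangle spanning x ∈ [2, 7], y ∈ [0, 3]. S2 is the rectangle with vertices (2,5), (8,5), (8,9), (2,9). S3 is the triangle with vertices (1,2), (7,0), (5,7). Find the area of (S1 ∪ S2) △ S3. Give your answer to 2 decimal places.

|S1 ∪ S2| = 39.
|(S1 ∪ S2) ∩ S3| = 11.719.
|(S1 ∪ S2) △ S3| = 39 + 19 − 23.4381 = 34.56.

34.56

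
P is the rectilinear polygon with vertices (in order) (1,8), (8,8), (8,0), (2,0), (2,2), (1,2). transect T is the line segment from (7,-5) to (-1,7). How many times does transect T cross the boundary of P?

2

The segment meets the boundary at (1,4), (3.667,0).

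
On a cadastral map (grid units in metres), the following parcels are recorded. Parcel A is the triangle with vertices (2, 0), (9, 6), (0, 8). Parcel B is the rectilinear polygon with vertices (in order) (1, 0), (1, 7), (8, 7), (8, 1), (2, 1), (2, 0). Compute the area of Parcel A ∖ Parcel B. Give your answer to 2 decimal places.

|Parcel A| = 34, |Parcel A∩Parcel B| = 29.627.
|Parcel A ∖ Parcel B| = |Parcel A| − |Parcel A∩Parcel B| = 34 − 29.627 = 4.37.

4.37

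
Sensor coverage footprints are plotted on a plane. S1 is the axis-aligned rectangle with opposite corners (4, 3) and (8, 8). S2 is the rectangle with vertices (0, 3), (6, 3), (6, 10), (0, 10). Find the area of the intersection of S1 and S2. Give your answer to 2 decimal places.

|S1∩S2|: x∈[4,6], y∈[3,8] → 2·5 = 10.

10.00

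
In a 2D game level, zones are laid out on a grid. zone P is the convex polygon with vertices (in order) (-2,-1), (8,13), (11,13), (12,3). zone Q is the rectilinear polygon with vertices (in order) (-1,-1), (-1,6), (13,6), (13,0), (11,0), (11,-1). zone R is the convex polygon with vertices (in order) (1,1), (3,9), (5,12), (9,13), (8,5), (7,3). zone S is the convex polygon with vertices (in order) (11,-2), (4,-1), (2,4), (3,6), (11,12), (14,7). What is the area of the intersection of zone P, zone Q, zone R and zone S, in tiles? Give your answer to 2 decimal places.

18.97

The intersection is the polygon with vertices (8,5), (7,3), (2.941,1.647), (2,4), (3,6), (8.125,6).
By the shoelace formula its area is 18.97.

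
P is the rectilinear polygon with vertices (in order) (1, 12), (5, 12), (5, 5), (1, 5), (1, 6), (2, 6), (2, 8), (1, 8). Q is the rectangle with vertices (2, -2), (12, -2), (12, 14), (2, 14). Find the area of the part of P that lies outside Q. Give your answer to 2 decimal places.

5.00

|P| = 26, |P∩Q| = 21.
|P ∖ Q| = |P| − |P∩Q| = 26 − 21 = 5.00.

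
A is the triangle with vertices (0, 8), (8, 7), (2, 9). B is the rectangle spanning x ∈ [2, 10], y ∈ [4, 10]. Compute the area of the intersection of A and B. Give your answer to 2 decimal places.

The intersection is the polygon with vertices (8,7), (2,7.75), (2,9).
By the shoelace formula its area is 3.75.

3.75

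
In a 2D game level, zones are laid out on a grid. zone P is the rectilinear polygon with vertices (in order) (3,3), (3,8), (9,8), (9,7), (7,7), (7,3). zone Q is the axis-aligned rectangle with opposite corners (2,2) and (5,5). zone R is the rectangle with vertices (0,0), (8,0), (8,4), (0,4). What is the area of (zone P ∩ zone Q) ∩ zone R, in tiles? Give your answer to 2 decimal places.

The region (zone P ∩ zone Q) ∩ zone R is the polygon with vertices (5,3), (3,3), (3,4), (5,4).
By the shoelace formula its area is 2.00.

2.00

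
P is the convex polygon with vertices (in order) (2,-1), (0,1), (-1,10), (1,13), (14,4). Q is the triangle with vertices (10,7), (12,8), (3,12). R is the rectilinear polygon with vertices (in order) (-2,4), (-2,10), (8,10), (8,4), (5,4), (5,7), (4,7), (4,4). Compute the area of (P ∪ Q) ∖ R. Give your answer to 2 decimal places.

|P ∪ Q| = 118.5.
|(P ∪ Q) ∩ R| = 48.2115.
|(P ∪ Q) ∖ R| = 118.5 − 48.2115 = 70.29.

70.29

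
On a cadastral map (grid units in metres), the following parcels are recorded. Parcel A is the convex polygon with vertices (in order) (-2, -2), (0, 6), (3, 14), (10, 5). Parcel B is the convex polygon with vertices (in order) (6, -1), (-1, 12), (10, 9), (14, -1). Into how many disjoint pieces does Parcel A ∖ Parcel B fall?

Parcel A ∖ Parcel B splits into 2 disjoint pieces (area 29.6194, area 6.3407).

2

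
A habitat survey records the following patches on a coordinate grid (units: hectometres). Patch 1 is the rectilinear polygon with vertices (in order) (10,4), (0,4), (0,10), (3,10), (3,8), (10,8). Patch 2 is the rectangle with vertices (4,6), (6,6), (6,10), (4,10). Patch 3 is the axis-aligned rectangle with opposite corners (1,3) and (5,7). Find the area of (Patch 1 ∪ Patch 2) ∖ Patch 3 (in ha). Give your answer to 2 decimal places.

|Patch 1 ∪ Patch 2| = 50.
|(Patch 1 ∪ Patch 2) ∩ Patch 3| = 12.
|(Patch 1 ∪ Patch 2) ∖ Patch 3| = 50 − 12 = 38.00.

38.00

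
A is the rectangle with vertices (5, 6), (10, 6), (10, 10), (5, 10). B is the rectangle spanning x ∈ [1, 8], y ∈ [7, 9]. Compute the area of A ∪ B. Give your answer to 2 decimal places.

By inclusion–exclusion:
Individual areas: |A| = 20, |B| = 14.
|A∩B|: x∈[5,8], y∈[7,9] → 3·2 = 6.
|A ∪ B| = 34 − 6 = 28.00.

28.00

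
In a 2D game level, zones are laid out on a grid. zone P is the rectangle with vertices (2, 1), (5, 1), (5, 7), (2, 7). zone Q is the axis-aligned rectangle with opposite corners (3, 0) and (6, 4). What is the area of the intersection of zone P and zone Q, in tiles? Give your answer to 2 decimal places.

6.00

|zone P∩zone Q|: x∈[3,5], y∈[1,4] → 2·3 = 6.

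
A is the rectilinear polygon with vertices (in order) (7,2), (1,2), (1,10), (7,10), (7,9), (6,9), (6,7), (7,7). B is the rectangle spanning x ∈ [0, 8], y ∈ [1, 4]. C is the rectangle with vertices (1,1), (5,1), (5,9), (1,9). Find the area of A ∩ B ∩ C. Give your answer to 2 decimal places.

The intersection is the polygon with vertices (1,4), (5,4), (5,2), (1,2).
By the shoelace formula its area is 8.00.

8.00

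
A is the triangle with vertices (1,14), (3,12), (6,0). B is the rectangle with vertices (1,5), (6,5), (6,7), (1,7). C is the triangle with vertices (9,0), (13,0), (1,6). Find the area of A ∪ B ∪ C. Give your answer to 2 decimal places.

By inclusion–exclusion:
Individual areas: |A| = 9, |B| = 10, |C| = 12.
|A∩B| = 1.2857.
|A∩C| = 0.4571.
|B∩C| = 0.3333.
|A∩B∩C| = 0.
|A ∪ B ∪ C| = 31 − 2.0762 + 0 = 28.92.

28.92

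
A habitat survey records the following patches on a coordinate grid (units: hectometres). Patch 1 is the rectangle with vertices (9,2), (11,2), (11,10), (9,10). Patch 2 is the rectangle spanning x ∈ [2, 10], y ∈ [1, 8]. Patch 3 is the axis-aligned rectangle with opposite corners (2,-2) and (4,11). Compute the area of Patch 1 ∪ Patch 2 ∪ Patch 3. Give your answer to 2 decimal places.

78.00

By inclusion–exclusion:
Individual areas: |Patch 1| = 16, |Patch 2| = 56, |Patch 3| = 26.
|Patch 1∩Patch 2|: x∈[9,10], y∈[2,8] → 1·6 = 6.
|Patch 1∩Patch 3| = 0 (no overlap).
|Patch 2∩Patch 3|: x∈[2,4], y∈[1,8] → 2·7 = 14.
|Patch 1∩Patch 2∩Patch 3| = 0.
|Patch 1 ∪ Patch 2 ∪ Patch 3| = 98 − 20 + 0 = 78.00.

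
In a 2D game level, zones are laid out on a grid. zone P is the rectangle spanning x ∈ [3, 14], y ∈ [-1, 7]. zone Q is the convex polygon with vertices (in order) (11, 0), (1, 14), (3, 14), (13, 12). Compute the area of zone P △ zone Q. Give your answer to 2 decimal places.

120.83

|zone P| = 88, |zone Q| = 76, |zone P∩zone Q| = 21.5833.
|zone P △ zone Q| = |zone P| + |zone Q| − 2·|zone P∩zone Q| = 88 + 76 − 43.1667 = 120.83.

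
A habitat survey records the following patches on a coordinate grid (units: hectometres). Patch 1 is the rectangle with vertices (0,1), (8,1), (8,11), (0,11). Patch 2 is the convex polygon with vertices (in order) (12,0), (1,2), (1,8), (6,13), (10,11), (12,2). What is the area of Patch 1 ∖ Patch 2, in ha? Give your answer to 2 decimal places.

17.25

|Patch 1| = 80, |Patch 1∩Patch 2| = 62.75.
|Patch 1 ∖ Patch 2| = |Patch 1| − |Patch 1∩Patch 2| = 80 − 62.75 = 17.25.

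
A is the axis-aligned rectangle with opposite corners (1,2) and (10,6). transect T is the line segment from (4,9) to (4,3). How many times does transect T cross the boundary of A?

1

The segment meets the boundary at (4,6).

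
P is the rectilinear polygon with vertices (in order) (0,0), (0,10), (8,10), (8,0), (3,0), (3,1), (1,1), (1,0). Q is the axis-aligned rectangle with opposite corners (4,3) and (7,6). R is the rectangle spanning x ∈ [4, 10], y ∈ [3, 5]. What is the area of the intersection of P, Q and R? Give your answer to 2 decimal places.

The intersection is the polygon with vertices (4,5), (7,5), (7,3), (4,3).
By the shoelace formula its area is 6.00.

6.00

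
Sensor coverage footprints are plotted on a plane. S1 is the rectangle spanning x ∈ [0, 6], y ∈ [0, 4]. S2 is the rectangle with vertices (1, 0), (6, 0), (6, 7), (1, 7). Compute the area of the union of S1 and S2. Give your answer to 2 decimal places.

By inclusion–exclusion:
Individual areas: |S1| = 24, |S2| = 35.
|S1∩S2|: x∈[1,6], y∈[0,4] → 5·4 = 20.
|S1 ∪ S2| = 59 − 20 = 39.00.

39.00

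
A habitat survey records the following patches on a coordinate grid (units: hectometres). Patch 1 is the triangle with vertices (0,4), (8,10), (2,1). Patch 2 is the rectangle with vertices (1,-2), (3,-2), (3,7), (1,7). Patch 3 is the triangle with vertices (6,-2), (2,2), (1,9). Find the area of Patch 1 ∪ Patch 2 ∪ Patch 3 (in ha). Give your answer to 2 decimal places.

33.93

By inclusion–exclusion:
Individual areas: |Patch 1| = 18, |Patch 2| = 18, |Patch 3| = 12.
|Patch 1∩Patch 2| = 7.5.
|Patch 1∩Patch 3| = 4.8498.
|Patch 2∩Patch 3| = 5.9766.
|Patch 1∩Patch 2∩Patch 3| = 4.2539.
|Patch 1 ∪ Patch 2 ∪ Patch 3| = 48 − 18.3265 + 4.2539 = 33.93.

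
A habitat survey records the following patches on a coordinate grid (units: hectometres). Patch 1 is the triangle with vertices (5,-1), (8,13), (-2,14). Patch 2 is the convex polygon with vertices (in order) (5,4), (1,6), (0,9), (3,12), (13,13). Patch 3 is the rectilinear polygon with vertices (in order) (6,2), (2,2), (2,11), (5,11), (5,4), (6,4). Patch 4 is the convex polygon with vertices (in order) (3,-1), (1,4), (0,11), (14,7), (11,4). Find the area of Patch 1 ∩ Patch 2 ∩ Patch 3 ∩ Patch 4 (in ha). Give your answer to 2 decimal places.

15.75

The intersection is the polygon with vertices (2,10.429), (5,9.571), (5,4), (2,5.5).
By the shoelace formula its area is 15.75.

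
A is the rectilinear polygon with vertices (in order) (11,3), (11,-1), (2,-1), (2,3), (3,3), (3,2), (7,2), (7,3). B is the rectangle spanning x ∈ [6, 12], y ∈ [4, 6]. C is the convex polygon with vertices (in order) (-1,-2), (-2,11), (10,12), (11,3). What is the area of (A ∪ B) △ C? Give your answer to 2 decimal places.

|A ∪ B| = 44.
|(A ∪ B) ∩ C| = 22.4306.
|(A ∪ B) △ C| = 44 + 135 − 44.8611 = 134.14.

134.14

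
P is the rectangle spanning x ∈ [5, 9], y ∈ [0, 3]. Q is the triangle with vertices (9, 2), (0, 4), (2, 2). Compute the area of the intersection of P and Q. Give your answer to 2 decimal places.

1.78

The intersection is the polygon with vertices (5,2.889), (9,2), (5,2).
By the shoelace formula its area is 1.78.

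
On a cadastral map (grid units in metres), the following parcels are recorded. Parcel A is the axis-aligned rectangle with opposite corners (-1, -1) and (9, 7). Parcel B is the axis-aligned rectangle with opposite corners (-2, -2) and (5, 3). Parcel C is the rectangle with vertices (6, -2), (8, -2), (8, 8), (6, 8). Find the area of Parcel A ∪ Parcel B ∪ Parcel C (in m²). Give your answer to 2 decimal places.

95.00

By inclusion–exclusion:
Individual areas: |Parcel A| = 80, |Parcel B| = 35, |Parcel C| = 20.
|Parcel A∩Parcel B|: x∈[-1,5], y∈[-1,3] → 6·4 = 24.
|Parcel A∩Parcel C|: x∈[6,8], y∈[-1,7] → 2·8 = 16.
|Parcel B∩Parcel C| = 0 (no overlap).
|Parcel A∩Parcel B∩Parcel C| = 0.
|Parcel A ∪ Parcel B ∪ Parcel C| = 135 − 40 + 0 = 95.00.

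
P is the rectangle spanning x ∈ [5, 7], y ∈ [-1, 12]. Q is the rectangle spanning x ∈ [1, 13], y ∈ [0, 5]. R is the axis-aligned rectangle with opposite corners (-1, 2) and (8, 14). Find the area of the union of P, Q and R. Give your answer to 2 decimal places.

149.00

By inclusion–exclusion:
Individual areas: |P| = 26, |Q| = 60, |R| = 108.
|P∩Q|: x∈[5,7], y∈[0,5] → 2·5 = 10.
|P∩R|: x∈[5,7], y∈[2,12] → 2·10 = 20.
|Q∩R|: x∈[1,8], y∈[2,5] → 7·3 = 21.
|P∩Q∩R| = 6.
|P ∪ Q ∪ R| = 194 − 51 + 6 = 149.00.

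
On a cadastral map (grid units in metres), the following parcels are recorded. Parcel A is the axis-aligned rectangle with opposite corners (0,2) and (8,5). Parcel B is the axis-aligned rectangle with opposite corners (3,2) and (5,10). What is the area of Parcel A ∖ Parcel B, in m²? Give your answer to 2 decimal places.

|Parcel A∩Parcel B|: x∈[3,5], y∈[2,5] → 2·3 = 6.
|Parcel A| = 24.
|Parcel A ∖ Parcel B| = |Parcel A| − |Parcel A∩Parcel B| = 24 − 6 = 18.00.

18.00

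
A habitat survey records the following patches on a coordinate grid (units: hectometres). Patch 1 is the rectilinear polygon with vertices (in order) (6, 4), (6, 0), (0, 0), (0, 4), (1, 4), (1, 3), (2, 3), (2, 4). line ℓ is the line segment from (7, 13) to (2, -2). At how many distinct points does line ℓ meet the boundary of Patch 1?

2

The segment meets the boundary at (2.667,0), (4,4).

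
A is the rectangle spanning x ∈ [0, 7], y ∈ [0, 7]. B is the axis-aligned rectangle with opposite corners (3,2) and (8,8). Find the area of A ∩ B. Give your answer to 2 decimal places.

20.00

|A∩B|: x∈[3,7], y∈[2,7] → 4·5 = 20.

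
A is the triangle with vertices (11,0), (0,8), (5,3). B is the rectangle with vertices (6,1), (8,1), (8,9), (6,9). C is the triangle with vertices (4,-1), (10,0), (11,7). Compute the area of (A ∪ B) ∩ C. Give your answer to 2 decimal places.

The region (A ∪ B) ∩ C is the polygon with vertices (8,1.5), (8,1), (6,1), (6,1.286), (8,3.571), (8,2.182), (10.094,0.659), (10.067,0.467).
By the shoelace formula its area is 3.78.

3.78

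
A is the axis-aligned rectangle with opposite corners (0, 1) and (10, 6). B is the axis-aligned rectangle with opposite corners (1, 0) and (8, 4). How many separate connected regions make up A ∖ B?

A ∖ B is a single connected region.

1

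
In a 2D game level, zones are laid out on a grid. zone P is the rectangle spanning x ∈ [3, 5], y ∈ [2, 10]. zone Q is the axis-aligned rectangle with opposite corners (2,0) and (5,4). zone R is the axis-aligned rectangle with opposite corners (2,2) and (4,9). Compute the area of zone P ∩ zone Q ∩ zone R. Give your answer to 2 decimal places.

The intersection is the polygon with vertices (3,2), (3,4), (4,4), (4,2).
By the shoelace formula its area is 2.00.

2.00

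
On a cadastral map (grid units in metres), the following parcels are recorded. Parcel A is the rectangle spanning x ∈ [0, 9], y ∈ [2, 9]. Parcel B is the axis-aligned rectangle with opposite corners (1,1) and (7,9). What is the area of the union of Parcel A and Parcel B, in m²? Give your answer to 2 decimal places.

69.00

By inclusion–exclusion:
Individual areas: |Parcel A| = 63, |Parcel B| = 48.
|Parcel A∩Parcel B|: x∈[1,7], y∈[2,9] → 6·7 = 42.
|Parcel A ∪ Parcel B| = 111 − 42 = 69.00.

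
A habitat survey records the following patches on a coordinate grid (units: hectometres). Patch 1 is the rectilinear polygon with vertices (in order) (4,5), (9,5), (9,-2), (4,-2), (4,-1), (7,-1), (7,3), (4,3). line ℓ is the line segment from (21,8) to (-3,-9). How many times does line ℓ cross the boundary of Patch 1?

The segment meets the boundary at (6.882,-2), (9,-0.5).

2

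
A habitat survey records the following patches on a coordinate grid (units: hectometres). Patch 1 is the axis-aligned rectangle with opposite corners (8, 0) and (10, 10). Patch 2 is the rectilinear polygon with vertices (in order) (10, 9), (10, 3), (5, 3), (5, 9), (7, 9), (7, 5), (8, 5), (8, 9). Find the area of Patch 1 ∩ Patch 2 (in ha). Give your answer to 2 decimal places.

12.00

The intersection is the polygon with vertices (10,3), (8,3), (8,5), (8,9), (10,9).
By the shoelace formula its area is 12.00.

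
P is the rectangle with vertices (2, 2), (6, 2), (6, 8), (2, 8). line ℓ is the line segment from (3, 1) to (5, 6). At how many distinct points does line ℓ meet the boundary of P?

The segment meets the boundary at (3.4,2).

1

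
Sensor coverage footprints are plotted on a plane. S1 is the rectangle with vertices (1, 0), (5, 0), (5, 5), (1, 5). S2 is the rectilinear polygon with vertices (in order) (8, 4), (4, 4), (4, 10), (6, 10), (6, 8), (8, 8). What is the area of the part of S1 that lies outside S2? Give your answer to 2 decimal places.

|S1| = 20, |S1∩S2| = 1.
|S1 ∖ S2| = |S1| − |S1∩S2| = 20 − 1 = 19.00.

19.00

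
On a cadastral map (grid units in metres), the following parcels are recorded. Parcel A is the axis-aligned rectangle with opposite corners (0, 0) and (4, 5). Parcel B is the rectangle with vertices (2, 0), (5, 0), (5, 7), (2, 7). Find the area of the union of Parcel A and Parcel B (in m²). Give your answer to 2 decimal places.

By inclusion–exclusion:
Individual areas: |Parcel A| = 20, |Parcel B| = 21.
|Parcel A∩Parcel B|: x∈[2,4], y∈[0,5] → 2·5 = 10.
|Parcel A ∪ Parcel B| = 41 − 10 = 31.00.

31.00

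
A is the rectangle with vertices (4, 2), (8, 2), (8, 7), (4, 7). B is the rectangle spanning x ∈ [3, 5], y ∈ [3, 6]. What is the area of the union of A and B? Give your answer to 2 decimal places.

By inclusion–exclusion:
Individual areas: |A| = 20, |B| = 6.
|A∩B|: x∈[4,5], y∈[3,6] → 1·3 = 3.
|A ∪ B| = 26 − 3 = 23.00.

23.00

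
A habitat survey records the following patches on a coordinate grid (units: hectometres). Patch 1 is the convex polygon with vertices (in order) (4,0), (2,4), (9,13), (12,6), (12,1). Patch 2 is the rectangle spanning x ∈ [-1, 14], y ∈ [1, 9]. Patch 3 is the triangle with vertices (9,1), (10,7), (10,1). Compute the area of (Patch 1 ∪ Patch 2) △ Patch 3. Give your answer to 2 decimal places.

|Patch 1 ∪ Patch 2| = 133.9008.
|(Patch 1 ∪ Patch 2) ∩ Patch 3| = 3.
|(Patch 1 ∪ Patch 2) △ Patch 3| = 133.9008 + 3 − 6 = 130.90.

130.90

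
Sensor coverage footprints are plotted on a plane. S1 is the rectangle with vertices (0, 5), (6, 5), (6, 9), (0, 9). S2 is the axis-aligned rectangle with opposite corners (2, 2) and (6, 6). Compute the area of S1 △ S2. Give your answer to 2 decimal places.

32.00

|S1∩S2|: x∈[2,6], y∈[5,6] → 4·1 = 4.
|S1 △ S2| = |S1| + |S2| − 2·|S1∩S2| = 24 + 16 − 8 = 32.00.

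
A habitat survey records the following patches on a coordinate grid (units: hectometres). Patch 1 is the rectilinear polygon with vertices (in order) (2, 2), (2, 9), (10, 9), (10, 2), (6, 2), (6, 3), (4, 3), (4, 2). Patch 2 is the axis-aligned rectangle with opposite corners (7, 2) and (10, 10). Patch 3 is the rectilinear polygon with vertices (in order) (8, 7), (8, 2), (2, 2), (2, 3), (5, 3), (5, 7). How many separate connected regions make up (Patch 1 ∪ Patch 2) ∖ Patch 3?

1

(Patch 1 ∪ Patch 2) ∖ Patch 3 is a single connected region.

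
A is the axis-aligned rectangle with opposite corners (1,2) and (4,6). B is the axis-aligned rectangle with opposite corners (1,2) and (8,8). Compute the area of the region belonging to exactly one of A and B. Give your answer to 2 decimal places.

30.00

|A∩B|: x∈[1,4], y∈[2,6] → 3·4 = 12.
|A △ B| = |A| + |B| − 2·|A∩B| = 12 + 42 − 24 = 30.00.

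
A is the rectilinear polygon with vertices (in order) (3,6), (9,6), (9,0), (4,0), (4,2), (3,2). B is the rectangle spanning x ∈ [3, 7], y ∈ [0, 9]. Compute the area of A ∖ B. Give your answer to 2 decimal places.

|A| = 34, |A∩B| = 22.
|A ∖ B| = |A| − |A∩B| = 34 − 22 = 12.00.

12.00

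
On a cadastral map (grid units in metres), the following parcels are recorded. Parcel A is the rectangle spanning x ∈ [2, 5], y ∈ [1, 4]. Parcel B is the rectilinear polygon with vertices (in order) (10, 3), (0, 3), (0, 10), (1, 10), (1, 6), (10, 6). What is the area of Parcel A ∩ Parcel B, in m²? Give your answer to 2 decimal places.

The intersection is the polygon with vertices (2,4), (5,4), (5,3), (2,3).
By the shoelace formula its area is 3.00.

3.00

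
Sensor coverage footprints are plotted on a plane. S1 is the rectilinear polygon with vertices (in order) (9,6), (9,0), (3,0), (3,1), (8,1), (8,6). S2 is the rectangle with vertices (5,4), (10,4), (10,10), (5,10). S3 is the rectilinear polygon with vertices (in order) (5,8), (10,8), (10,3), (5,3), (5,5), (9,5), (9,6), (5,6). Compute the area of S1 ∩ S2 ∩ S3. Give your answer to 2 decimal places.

1.00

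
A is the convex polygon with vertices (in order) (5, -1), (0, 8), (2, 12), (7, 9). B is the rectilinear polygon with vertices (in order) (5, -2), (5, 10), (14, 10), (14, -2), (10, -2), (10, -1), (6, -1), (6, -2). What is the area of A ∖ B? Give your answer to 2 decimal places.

|A| = 47, |A∩B| = 11.1667.
|A ∖ B| = |A| − |A∩B| = 47 − 11.1667 = 35.83.

35.83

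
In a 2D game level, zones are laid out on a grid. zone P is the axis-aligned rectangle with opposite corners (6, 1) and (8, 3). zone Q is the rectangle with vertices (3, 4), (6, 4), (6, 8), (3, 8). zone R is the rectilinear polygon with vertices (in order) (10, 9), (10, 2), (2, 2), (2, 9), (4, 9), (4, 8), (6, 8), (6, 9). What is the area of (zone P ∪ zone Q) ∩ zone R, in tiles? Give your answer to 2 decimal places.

|zone P ∪ zone Q| = 16.
|(zone P ∪ zone Q) ∩ zone R| = 14.00.

14.00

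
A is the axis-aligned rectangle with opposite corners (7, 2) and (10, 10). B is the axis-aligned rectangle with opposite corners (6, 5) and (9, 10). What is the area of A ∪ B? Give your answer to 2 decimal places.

By inclusion–exclusion:
Individual areas: |A| = 24, |B| = 15.
|A∩B|: x∈[7,9], y∈[5,10] → 2·5 = 10.
|A ∪ B| = 39 − 10 = 29.00.

29.00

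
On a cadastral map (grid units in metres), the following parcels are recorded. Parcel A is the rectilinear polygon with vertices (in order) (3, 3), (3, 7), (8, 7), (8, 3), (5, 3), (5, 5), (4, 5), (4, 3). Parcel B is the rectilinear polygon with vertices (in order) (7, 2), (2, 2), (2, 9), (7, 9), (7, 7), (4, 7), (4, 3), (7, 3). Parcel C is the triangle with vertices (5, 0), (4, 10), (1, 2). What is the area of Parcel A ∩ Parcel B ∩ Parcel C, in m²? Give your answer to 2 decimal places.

4.00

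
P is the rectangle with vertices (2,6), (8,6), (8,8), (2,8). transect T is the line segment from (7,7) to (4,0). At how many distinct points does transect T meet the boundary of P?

1

The segment meets the boundary at (6.571,6).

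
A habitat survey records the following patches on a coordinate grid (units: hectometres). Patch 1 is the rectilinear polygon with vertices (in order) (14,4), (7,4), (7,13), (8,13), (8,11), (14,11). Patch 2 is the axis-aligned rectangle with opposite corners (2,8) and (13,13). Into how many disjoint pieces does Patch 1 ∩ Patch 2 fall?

Patch 1 ∩ Patch 2 is a single connected region.

1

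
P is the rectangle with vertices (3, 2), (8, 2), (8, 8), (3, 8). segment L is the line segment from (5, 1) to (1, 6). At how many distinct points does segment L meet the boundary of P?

The segment meets the boundary at (3,3.5), (4.2,2).

2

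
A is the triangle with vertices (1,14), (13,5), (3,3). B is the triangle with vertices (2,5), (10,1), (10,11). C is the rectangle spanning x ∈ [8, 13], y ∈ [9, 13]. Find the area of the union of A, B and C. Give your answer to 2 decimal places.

By inclusion–exclusion:
Individual areas: |A| = 57, |B| = 40, |C| = 20.
|A∩B| = 26.8104.
|A∩C| = 0.
|B∩C| = 2.5.
|A∩B∩C| = 0.
|A ∪ B ∪ C| = 117 − 29.3104 + 0 = 87.69.

87.69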